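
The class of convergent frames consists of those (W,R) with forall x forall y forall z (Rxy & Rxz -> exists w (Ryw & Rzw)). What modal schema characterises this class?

◇□r → □◇r

A defining formula is ◇□r → □◇r (the .2 axiom).
Suppose ◇□r→□◇r is valid. Take Rxy, Rxz and set V(r)={w : Ryw}. Then □r at y so ◇□r at x, so □◇r at x, so ◇r at z, giving w with Rzw and Ryw.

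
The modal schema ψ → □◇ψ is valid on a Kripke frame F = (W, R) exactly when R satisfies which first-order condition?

symmetry

Suppose ψ→□◇ψ is valid. Take Rxy and set V(ψ)={x}. Then ψ at x, so □◇ψ at x, so ◇ψ at y, so some z with Ryz has ψ; z=x, i.e. Ryx.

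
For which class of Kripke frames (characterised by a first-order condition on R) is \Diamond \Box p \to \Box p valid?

This is a form of the 5 axiom.
Its frame correspondent is the Euclidean property — \forall x \forall y \forall z (Rxy \wedge Rxz \to Ryz).

The Euclidean property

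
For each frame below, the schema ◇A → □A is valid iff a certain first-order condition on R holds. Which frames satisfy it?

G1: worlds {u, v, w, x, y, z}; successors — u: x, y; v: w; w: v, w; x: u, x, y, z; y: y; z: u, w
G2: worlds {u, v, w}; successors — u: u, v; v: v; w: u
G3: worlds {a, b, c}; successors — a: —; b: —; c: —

This is the axiom for partial functionality; its first-order frame correspondent is ∀x ∀y ∀z (Rxy ∧ Rxz → y = z).
G1: fails — u sees both x and y.
G2: fails — u sees both u and v.
G3: holds.

G3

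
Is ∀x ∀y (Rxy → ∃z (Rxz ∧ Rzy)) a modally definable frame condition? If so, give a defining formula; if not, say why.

Yes: it is density, defined by the C4 schema □□r → □r.

Yes — defined by □□r → □r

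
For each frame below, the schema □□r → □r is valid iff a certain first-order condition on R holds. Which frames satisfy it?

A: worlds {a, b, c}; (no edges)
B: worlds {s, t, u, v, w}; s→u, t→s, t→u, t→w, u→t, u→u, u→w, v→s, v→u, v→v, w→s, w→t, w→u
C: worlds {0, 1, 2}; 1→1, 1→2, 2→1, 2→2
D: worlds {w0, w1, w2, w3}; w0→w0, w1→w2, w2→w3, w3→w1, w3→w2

Frame correspondent (Sahlqvist): ∀x ∀y (Rxy → ∃z (Rxz ∧ Rzy)) — i.e. density.
A: condition met.
B: condition met.
C: condition met.
D: fails — Rw1w2 but no z with Rw1z and Rzw2.
Valid on: A, B, C.

A, B, C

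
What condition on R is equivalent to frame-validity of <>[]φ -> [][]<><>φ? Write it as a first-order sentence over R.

forall x forall y forall z ((xRy & x R^2 z) -> exists w (yRw & z R^2 w))

This is a Sahlqvist (Geach-type) schema ◇^1□^1φ → □^2◇^2φ.
Minimal-valuation argument: fix x; take any y with xR^1y and any z with xR^2z. Set V(φ) to the set of worlds R-reachable from y in exactly 1 step. Then □^1φ holds at y, so the antecedent holds at x; validity forces ◇^2φ at z, giving a w with zR^2w and yR^1w.
First-order correspondent: forall x forall y forall z ((xRy & x R^2 z) -> exists w (yRw & z R^2 w)).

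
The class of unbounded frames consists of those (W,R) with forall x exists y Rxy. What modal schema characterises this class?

The condition is seriality. The D schema □ψ → ◇ψ defines it.

□ψ → ◇ψ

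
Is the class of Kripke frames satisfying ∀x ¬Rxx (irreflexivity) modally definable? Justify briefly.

Any modally definable frame class is closed under surjective bounded morphisms.
The 4-cycle (worlds w0,w1,w2,w3 with w0→w1→w2→w3→w0) is irreflexive, and the map sending every world to a single reflexive point • is a surjective bounded morphism (forth: every edge maps to (•,•); back: every world has a successor). So any modal formula valid on the 4-cycle is also valid on the reflexive point, which is not irreflexive.
Hence irreflexivity is not modally definable.

Not modally definable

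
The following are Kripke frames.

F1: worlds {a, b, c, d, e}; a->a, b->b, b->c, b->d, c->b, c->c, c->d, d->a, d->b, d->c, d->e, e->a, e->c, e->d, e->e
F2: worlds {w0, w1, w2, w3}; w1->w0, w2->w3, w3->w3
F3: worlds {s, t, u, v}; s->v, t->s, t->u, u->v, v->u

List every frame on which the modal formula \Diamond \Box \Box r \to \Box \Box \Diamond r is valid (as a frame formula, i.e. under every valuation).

F2, F3

Frame correspondent (Sahlqvist): \forall x \forall y \forall z ((xRy \wedge x R^2 z) \to \exists w (y R^2 w \wedge zRw)) — i.e. a generalized confluence (Geach) condition.
F1: fails — dRa, dR²b but no w with aR²w and bRw.
F2: condition met.
F3: condition met.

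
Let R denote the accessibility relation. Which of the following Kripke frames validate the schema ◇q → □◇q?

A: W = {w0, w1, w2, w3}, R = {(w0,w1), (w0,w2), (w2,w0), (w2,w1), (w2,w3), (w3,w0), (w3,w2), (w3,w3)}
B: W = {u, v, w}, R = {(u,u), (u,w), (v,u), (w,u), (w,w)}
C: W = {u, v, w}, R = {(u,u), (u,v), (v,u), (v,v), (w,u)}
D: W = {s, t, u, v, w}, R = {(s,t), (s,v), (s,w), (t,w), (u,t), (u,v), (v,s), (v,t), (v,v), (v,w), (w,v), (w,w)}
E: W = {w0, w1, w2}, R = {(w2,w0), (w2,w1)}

This is the axiom for the Euclidean property; its first-order frame correspondent is ∀x ∀y ∀z (Rxy ∧ Rxz → Ryz).
A: fails — Rw0w1 and Rw0w1 but not Rw1w1.
B: holds.
C: holds.
D: fails — Rsw and Rst but not Rwt.
E: fails — Rw2w0 and Rw2w0 but not Rw0w0.

B, C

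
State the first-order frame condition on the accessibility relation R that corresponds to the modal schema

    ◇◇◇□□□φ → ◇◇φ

∀x ∀y (xR³y → ∃w (yR³w ∧ xR²w))

This is a Sahlqvist (Geach-type) schema ◇^3□^3φ → □^0◇^2φ.
Minimal-valuation argument: fix x; take any y with xR^3y and any z with xR^0z. Set V(φ) to the set of worlds R-reachable from y in exactly 3 steps. Then □^3φ holds at y, so the antecedent holds at x; validity forces ◇^2φ at z, giving a w with zR^2w and yR^3w.
First-order correspondent: ∀x ∀y (xR³y → ∃w (yR³w ∧ xR²w)).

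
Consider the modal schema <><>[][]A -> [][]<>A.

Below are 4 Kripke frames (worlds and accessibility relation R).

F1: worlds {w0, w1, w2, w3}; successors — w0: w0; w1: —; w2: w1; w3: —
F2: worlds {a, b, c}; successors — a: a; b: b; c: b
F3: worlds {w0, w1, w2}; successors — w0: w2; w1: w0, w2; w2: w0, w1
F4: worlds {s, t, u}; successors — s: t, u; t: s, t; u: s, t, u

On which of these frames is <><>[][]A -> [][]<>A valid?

F1, F2, F4

This is the axiom for a generalized confluence (Geach) condition; its first-order frame correspondent is forall x forall y forall z ((x R^2 y & x R^2 z) -> exists w (y R^2 w & zRw)).
F1: ✓.
F2: ✓.
F3: fails — w0R²w0, w0R²w0 but no w with w0R²w and w0Rw.
F4: ✓.
Valid on: F1, F2, F4.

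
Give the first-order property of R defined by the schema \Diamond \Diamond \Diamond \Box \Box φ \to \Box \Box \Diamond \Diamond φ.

\forall x \forall y \forall z ((x R^3 y \wedge x R^2 z) \to \exists w (y R^2 w \wedge z R^2 w))

This is a Sahlqvist (Geach-type) schema ◇^3□^2φ → □^2◇^2φ.
First-order correspondent: \forall x \forall y \forall z ((x R^3 y \wedge x R^2 z) \to \exists w (y R^2 w \wedge z R^2 w)).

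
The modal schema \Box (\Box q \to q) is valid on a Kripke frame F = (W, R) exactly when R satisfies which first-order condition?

shift-reflexivity

Suppose □(□q→q) is valid. Take Rxy and set V(q)={w : Ryw}. Then at y, □q holds; since □(□q→q) at x, □q→q at y, so q at y, i.e. Ryy.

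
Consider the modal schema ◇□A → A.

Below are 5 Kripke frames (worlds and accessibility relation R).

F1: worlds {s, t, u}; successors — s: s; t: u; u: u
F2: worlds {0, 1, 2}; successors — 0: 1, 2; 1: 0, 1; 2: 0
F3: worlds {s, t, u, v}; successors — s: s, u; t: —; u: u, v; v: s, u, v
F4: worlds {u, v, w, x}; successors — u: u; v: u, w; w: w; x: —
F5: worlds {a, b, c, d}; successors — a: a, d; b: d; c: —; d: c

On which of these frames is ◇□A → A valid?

This is the axiom for symmetry; its first-order frame correspondent is ∀x ∀y (Rxy → Ryx).
F1: fails — Rtu but not Rut.
F2: condition met.
F3: fails — Rvs but not Rsv.
F4: fails — Rvu but not Ruv.
F5: fails — Rad but not Rda.
Valid on: F2.

F2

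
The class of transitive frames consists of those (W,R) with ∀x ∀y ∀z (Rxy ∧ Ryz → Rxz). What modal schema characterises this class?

□q → □□q

The condition is transitivity. The 4 schema □q → □□q defines it.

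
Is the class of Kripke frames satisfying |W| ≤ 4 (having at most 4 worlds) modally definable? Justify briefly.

No

Modal frame validity is preserved under disjoint unions.
Any modal formula valid on each of 5 disjoint one-world frames is valid on their disjoint union (validity is preserved under disjoint unions). Each one-world frame has |W|=1≤4, but the union has |W|=5.
So no modal formula (or set of formulas) defines exactly the |W|≤4 frames.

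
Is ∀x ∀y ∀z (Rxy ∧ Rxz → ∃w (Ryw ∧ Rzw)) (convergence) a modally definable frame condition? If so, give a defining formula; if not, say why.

Yes, by ◇□r → □◇r

Yes: it is convergence, defined by the .2 schema ◇□r → □◇r.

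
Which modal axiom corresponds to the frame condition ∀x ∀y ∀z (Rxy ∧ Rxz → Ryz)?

◇s → □◇s

The condition is the Euclidean property. The 5 schema ◇s → □◇s defines it.
Suppose ◇s→□◇s is valid. Take Rxy, Rxz and set V(s)={y}. Then ◇s at x, so □◇s at x, so ◇s at z, so some w with Rzw has s; w=y, i.e. Rzy. By symmetry of the argument, Ryz.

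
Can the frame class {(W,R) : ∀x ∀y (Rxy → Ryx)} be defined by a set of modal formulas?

Yes, by q → □◇q

The condition is symmetry. A defining modal formula is q → □◇q.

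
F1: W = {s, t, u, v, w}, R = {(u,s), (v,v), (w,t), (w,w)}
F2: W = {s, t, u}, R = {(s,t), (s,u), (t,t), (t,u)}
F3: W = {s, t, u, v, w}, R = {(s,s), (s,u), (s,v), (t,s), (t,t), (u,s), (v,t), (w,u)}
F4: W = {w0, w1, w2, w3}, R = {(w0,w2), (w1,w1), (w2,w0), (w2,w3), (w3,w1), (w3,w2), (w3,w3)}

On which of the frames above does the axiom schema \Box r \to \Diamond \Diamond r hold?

This is the axiom for a generalized confluence (Geach) condition; its first-order frame correspondent is \forall x \exists w (xRw \wedge x R^2 w).
F1: fails — at s but no w* with sRw* and sR²w*.
F2: fails — at u but no w with uRw and uR²w.
F3: fails — at w but no w* with wRw* and wR²w*.
F4: fails — at w0 but no w with w0Rw and w0R²w.
Valid on no frame.

none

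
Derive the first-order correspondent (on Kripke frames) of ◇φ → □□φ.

∀x ∀y ∀z ((xRy ∧ xR²z) → ∃w (y = w ∧ z = w))

This is a Sahlqvist (Geach-type) schema ◇^1□^0φ → □^2◇^0φ.
First-order correspondent: ∀x ∀y ∀z ((xRy ∧ xR²z) → ∃w (y = w ∧ z = w)).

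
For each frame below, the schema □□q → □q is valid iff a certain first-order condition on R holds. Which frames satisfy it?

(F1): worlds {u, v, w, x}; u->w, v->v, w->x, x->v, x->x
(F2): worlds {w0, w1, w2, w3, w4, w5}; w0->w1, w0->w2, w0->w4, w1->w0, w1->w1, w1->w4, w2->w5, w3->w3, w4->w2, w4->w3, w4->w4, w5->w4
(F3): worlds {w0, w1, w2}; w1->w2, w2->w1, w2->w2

Frame correspondent (Sahlqvist): ∀x ∀y (Rxy → ∃z (Rxz ∧ Rzy)) — i.e. density.
(F1): fails — Ruw but no z with Ruz and Rzw.
(F2): fails — Rw2w5 but no z with Rw2z and Rzw5.
(F3): holds.

(F3)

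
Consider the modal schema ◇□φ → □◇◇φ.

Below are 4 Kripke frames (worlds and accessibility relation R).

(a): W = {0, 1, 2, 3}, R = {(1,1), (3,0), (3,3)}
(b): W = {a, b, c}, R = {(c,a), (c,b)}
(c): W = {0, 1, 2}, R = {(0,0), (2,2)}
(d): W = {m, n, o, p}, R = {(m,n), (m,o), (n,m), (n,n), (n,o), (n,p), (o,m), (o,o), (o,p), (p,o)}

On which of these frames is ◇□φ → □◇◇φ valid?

Frame correspondent (Sahlqvist): ∀x ∀y ∀z ((xRy ∧ xRz) → ∃w (yRw ∧ zR²w)) — i.e. a generalized confluence (Geach) condition.
(a): fails — 3R0, 3R0 but no w with 0Rw and 0R²w.
(b): fails — cRa, cRa but no w with aRw and aR²w.
(c): ✓.
(d): ✓.
Valid on: (c), (d).

(c), (d)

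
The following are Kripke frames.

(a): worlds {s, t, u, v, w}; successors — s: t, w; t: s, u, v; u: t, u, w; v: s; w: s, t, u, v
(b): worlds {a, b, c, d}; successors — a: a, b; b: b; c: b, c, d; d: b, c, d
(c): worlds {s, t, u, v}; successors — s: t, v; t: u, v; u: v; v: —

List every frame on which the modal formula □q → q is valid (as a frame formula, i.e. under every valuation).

The schema corresponds to reflexivity: ∀x Rxx.
(a): fails — world s does not see itself.
(b): ✓.
(c): fails — world s does not see itself.
Valid on: (b).

(b)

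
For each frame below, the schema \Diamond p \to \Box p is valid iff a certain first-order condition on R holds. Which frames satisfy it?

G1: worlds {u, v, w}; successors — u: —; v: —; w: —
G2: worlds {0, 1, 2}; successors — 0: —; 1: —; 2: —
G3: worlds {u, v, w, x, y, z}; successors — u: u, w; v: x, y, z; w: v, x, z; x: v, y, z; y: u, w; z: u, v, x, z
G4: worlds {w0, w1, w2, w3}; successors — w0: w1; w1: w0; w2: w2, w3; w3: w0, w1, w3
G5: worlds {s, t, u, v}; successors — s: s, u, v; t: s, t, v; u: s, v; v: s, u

This is the axiom for partial functionality; its first-order frame correspondent is \forall x \forall y \forall z (Rxy \wedge Rxz \to y = z).
G1: condition met.
G2: condition met.
G3: fails — u sees both u and w.
G4: fails — w2 sees both w2 and w3.
G5: fails — s sees both s and u.

G1, G2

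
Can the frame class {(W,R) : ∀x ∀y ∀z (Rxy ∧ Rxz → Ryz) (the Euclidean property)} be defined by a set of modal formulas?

This is a Sahlqvist condition; the 5 axiom ◇q → □◇q defines it.

Definable; ◇q → □◇q defines it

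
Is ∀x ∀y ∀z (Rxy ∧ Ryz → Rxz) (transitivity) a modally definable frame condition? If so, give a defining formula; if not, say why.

Yes: it is transitivity, defined by the 4 schema □q → □□q.
Suppose □q→□□q is valid. Take Rxy, Ryz and set V(q)={w : Rxw}. Then □q at x, so □□q at x, so □q at y, so q at z, i.e. Rxz.

Yes — defined by □q → □□q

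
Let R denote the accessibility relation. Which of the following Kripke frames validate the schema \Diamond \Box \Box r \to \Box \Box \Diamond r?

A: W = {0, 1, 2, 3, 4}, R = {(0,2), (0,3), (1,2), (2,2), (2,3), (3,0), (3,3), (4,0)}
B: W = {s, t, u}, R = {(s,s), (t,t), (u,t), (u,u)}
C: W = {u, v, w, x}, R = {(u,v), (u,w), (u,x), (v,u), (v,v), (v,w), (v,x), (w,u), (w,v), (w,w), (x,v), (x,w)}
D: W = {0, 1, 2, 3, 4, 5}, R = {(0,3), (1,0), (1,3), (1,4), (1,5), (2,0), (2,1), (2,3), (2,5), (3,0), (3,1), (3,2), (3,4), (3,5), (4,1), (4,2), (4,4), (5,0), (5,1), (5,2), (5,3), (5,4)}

A, B, C

Frame correspondent (Sahlqvist): \forall x \forall y \forall z ((xRy \wedge x R^2 z) \to \exists w (y R^2 w \wedge zRw)) — i.e. a generalized confluence (Geach) condition.
A: satisfies the condition.
B: satisfies the condition.
C: satisfies the condition.
D: fails — 1R0, 1R²0 but no w with 0R²w and 0Rw.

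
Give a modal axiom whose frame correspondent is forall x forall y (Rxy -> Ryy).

A defining formula is □(□r → r) (the T□ axiom).
Suppose □(□r→r) is valid. Take Rxy and set V(r)={w : Ryw}. Then at y, □r holds; since □(□r→r) at x, □r→r at y, so r at y, i.e. Ryy.

□(□r → r)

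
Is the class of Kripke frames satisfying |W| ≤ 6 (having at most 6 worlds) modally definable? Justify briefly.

Any modally definable frame class is closed under disjoint unions.
Any modal formula valid on each of 7 disjoint one-world frames is valid on their disjoint union (validity is preserved under disjoint unions). Each one-world frame has |W|=1≤6, but the union has |W|=7.
So the class is not modally definable.

No — not modally definable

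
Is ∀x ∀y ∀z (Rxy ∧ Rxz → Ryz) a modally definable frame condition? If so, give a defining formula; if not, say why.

The condition is the Euclidean property. A defining modal formula is ◇r → □◇r.

Definable; ◇r → □◇r defines it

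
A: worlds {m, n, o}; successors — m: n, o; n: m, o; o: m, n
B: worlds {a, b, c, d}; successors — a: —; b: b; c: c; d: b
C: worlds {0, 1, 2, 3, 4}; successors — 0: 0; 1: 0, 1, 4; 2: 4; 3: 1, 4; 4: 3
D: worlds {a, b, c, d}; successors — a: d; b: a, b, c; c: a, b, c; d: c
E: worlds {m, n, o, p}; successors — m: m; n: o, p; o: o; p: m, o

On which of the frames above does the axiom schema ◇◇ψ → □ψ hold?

This is the axiom for a generalized confluence (Geach) condition; its first-order frame correspondent is ∀x ∀y ∀z ((xR²y ∧ xRz) → ∃w (y = w ∧ z = w)).
A: fails — mR²m, mRn but m ≠ n.
B: satisfies the condition.
C: fails — 1R²0, 1R1 but 0 ≠ 1.
D: fails — aR²c, aRd but c ≠ d.
E: fails — nR²m, nRo but m ≠ o.
Valid on: B.

B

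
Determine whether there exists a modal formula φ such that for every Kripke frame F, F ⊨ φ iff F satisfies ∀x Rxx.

Yes, by □q → q

Yes: it is reflexivity, defined by the T schema □q → q.
Suppose □q→q is valid. At any x set V(q)={w : Rxw}. Then □q holds at x, so q holds at x, i.e. Rxx.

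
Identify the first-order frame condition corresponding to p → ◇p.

Equivalently (dual form): □p → p.
Suppose □p→p is valid. At any x set V(p)={w : Rxw}. Then □p holds at x, so p holds at x, i.e. Rxx.
The converse is a direct semantic check.
So the correspondent is reflexivity.

reflexivity: ∀x Rxx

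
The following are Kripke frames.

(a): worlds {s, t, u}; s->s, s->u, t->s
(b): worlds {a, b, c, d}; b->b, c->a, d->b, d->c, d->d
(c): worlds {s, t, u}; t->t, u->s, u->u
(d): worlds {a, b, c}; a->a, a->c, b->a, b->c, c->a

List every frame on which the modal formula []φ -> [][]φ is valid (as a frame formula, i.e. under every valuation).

Frame correspondent (Sahlqvist): forall x forall y forall z (Rxy & Ryz -> Rxz) — i.e. transitivity.
(a): fails — Rts and Rsu but not Rtu.
(b): fails — Rdc and Rca but not Rda.
(c): satisfies the condition.
(d): fails — Rca and Rac but not Rcc.
Valid on: (c).

(c)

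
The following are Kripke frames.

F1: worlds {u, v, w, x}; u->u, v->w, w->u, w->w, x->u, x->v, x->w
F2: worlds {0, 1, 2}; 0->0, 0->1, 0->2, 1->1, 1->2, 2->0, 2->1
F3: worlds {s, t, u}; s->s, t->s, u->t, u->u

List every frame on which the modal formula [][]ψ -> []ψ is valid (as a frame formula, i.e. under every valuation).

The schema corresponds to density: forall x forall y (Rxy -> exists z (Rxz & Rzy)).
F1: fails — Rxv but no z with Rxz and Rzv.
F2: satisfies the condition.
F3: satisfies the condition.

F2, F3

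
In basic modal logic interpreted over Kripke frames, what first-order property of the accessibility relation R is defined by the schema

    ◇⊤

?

seriality

◇⊤ holds at w iff w has a successor, so frame-validity of ◇⊤ is exactly seriality. Equivalently via □r → ◇r:
Suppose □r→◇r is valid. At any x set V(r)=W. Then □r at x, so ◇r at x, so x has a successor.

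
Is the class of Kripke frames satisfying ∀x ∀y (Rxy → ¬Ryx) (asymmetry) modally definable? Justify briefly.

No — not modally definable

If a class were modally definable it would be closed under surjective bounded morphisms (Goldblatt–Thomason).
The 3-cycle (worlds w0,w1,w2 with w0→w1→w2→w0) is asymmetric. Mapping every world to a single reflexive point • is a surjective bounded morphism, and the reflexive point is not asymmetric (R•• but asymmetry requires ¬R••).
So no modal formula (or set of formulas) defines exactly the asymmetric frames.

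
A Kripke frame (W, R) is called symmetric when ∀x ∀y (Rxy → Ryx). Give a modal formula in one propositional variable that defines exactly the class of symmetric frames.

r → □◇r

This is symmetry; the standard corresponding axiom is B: r → □◇r.
Suppose r→□◇r is valid. Take Rxy and set V(r)={x}. Then r at x, so □◇r at x, so ◇r at y, so some z with Ryz has r; z=x, i.e. Ryx.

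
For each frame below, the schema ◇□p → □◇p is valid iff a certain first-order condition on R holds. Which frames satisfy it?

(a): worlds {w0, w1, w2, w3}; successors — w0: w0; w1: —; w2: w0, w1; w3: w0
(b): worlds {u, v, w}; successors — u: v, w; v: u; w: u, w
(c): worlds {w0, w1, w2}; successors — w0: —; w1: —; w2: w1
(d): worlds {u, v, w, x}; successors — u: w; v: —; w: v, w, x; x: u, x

(b)

Frame correspondent (Sahlqvist): ∀x ∀y ∀z (Rxy ∧ Rxz → ∃w (Ryw ∧ Rzw)) — i.e. convergence.
(a): fails — Rw2w0 and Rw2w1 but w0 and w1 have no common successor.
(b): condition met.
(c): fails — Rw2w1 and Rw2w1 but w1 and w1 have no common successor.
(d): fails — Rww and Rwv but w and v have no common successor.
Valid on: (b).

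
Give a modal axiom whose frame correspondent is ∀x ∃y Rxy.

□r → ◇r

This is seriality; the standard corresponding axiom is D: □r → ◇r.
Suppose □r→◇r is valid. At any x set V(r)=W. Then □r at x, so ◇r at x, so x has a successor.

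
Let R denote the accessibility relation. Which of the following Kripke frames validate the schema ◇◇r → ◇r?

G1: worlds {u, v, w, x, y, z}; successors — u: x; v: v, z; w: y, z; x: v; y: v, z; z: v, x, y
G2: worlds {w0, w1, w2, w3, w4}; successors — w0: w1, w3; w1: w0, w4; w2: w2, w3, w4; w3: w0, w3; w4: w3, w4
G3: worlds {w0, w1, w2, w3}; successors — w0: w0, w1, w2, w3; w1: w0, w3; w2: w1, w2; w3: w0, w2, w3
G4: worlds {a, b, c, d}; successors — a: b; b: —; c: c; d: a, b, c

G4

This is the axiom for transitivity; its first-order frame correspondent is ∀x ∀y ∀z (Rxy ∧ Ryz → Rxz).
G1: fails — Rvz and Rzx but not Rvx.
G2: fails — Rw1w0 and Rw0w1 but not Rw1w1.
G3: fails — Rw1w0 and Rw0w1 but not Rw1w1.
G4: holds.
Valid on: G4.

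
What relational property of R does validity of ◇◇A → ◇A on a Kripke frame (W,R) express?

transitivity

This schema is equivalent to the 4 axiom □A → □□A.
Its frame correspondent is transitivity — ∀x ∀y ∀z (Rxy ∧ Ryz → Rxz).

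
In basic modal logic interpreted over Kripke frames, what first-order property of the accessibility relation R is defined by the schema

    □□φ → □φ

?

Suppose □□φ→□φ is valid. Take Rxy and set V(φ)={w : xR²w}. Then □□φ at x, so □φ at x, so φ at y, i.e. ∃z(Rxz∧Rzy).
The converse is a direct semantic check.
So the correspondent is density.

Density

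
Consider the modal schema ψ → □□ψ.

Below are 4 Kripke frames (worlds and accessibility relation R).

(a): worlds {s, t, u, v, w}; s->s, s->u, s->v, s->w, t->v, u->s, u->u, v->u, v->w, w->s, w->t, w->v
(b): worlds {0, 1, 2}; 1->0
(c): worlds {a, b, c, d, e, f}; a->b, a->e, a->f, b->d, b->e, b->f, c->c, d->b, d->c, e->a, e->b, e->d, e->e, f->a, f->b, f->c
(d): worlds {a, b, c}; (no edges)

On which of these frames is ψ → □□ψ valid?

This is the axiom for a generalized confluence (Geach) condition; its first-order frame correspondent is ∀x ∀z (xR²z → ∃w (x = w ∧ z = w)).
(a): fails — sR²t but s ≠ t.
(b): ✓.
(c): fails — aR²b but a ≠ b.
(d): ✓.
Valid on: (b), (d).

(b), (d)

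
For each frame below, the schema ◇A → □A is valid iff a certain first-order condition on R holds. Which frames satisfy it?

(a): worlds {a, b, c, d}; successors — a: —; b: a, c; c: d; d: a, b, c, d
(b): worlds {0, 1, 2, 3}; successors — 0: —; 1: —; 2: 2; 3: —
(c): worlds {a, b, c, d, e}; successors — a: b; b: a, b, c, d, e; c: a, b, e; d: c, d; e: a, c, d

The schema corresponds to partial functionality: ∀x ∀y ∀z (Rxy ∧ Rxz → y = z).
(a): fails — b sees both a and c.
(b): satisfies the condition.
(c): fails — b sees both a and b.
Valid on: (b).

(b)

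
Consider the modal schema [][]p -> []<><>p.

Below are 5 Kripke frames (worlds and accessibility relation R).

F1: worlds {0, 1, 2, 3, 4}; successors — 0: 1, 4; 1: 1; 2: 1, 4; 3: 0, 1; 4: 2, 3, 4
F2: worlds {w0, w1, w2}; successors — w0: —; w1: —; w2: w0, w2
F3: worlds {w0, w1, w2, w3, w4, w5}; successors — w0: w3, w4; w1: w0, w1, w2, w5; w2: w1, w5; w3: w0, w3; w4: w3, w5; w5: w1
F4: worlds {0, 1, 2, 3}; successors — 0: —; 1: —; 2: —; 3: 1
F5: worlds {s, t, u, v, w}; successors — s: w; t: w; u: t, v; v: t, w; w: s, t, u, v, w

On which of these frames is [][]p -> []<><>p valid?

Frame correspondent (Sahlqvist): forall x forall z (xRz -> exists w (x R^2 w & z R^2 w)) — i.e. a generalized confluence (Geach) condition.
F1: holds.
F2: fails — w2Rw0 but no w with w2R²w and w0R²w.
F3: holds.
F4: fails — 3R1 but no w with 3R²w and 1R²w.
F5: holds.

F1, F3, F5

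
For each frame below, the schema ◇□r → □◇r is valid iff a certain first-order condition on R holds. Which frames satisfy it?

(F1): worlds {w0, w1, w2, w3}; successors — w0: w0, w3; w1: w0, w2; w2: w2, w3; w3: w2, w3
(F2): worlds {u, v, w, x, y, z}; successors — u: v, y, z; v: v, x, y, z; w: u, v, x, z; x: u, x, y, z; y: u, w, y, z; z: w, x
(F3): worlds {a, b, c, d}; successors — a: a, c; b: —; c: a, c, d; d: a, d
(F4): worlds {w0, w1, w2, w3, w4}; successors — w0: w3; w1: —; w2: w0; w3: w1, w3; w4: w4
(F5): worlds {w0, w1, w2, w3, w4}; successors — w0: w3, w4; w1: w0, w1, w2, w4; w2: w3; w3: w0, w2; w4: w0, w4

The schema corresponds to convergence: ∀x ∀y ∀z (Rxy ∧ Rxz → ∃w (Ryw ∧ Rzw)).
(F1): satisfies the condition.
(F2): fails — Rwu and Rwz but u and z have no common successor.
(F3): satisfies the condition.
(F4): fails — Rw3w1 and Rw3w1 but w1 and w1 have no common successor.
(F5): fails — Rw1w2 and Rw1w1 but w2 and w1 have no common successor.
Valid on: (F1), (F3).

(F1), (F3)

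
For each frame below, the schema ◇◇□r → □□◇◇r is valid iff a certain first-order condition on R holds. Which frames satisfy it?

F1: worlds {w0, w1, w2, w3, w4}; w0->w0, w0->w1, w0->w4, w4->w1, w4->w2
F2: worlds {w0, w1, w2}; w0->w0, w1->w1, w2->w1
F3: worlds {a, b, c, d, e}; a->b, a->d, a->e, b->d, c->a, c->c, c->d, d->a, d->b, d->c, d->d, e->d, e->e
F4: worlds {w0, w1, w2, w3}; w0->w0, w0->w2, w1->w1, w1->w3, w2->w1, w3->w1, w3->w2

This is the axiom for a generalized confluence (Geach) condition; its first-order frame correspondent is ∀x ∀y ∀z ((xR²y ∧ xR²z) → ∃w (yRw ∧ zR²w)).
F1: fails — w0R²w0, w0R²w1 but no w with w0Rw and w1R²w.
F2: holds.
F3: holds.
F4: fails — w0R²w0, w0R²w2 but no w with w0Rw and w2R²w.

F2, F3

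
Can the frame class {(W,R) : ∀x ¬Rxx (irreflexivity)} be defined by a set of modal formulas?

Modal frame validity is preserved under surjective bounded morphisms.
The 4-cycle (worlds w0,w1,w2,w3 with w0→w1→w2→w3→w0) is irreflexive, and the map sending every world to a single reflexive point • is a surjective bounded morphism (forth: every edge maps to (•,•); back: every world has a successor). So any modal formula valid on the 4-cycle is also valid on the reflexive point, which is not irreflexive.
So the class is not modally definable.

Not definable by any modal formula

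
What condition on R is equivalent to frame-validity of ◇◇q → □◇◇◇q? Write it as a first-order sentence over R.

This is a Sahlqvist (Geach-type) schema ◇^2□^0q → □^1◇^3q.
Minimal-valuation argument: fix x; take any y with xR^2y and any z with xR^1z. Set V(q) to the set of worlds R-reachable from y in exactly 0 steps. Then □^0q holds at y, so the antecedent holds at x; validity forces ◇^3q at z, giving a w with zR^3w and yR^0w.
First-order correspondent: ∀x ∀y ∀z ((xR²y ∧ xRz) → ∃w (y = w ∧ zR³w)).

∀x ∀y ∀z ((xR²y ∧ xRz) → ∃w (y = w ∧ zR³w))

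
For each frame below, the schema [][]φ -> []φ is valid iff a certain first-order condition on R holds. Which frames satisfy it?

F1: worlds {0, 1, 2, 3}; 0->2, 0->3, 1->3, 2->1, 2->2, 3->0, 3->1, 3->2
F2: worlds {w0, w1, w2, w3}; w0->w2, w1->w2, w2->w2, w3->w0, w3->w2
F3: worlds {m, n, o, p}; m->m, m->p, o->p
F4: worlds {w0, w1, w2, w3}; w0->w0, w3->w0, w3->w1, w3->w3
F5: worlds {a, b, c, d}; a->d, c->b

The schema corresponds to density: forall x forall y (Rxy -> exists z (Rxz & Rzy)).
F1: fails — R03 but no z with R0z and Rz3.
F2: fails — Rw3w0 but no z with Rw3z and Rzw0.
F3: fails — Rop but no z with Roz and Rzp.
F4: satisfies the condition.
F5: fails — Rad but no z with Raz and Rzd.
Valid on: F4.

F4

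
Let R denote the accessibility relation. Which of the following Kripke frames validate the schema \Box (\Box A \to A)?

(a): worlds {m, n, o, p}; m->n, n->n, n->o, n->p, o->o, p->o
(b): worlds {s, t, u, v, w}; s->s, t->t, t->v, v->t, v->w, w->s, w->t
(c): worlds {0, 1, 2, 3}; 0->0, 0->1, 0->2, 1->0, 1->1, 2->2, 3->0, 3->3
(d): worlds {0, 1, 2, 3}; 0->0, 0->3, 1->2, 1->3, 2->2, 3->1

(c)

Frame correspondent (Sahlqvist): \forall x \forall y (Rxy \to Ryy) — i.e. shift-reflexivity.
(a): fails — Rnp but not Rpp.
(b): fails — Rtv but not Rvv.
(c): condition met.
(d): fails — R31 but not R11.
Valid on: (c).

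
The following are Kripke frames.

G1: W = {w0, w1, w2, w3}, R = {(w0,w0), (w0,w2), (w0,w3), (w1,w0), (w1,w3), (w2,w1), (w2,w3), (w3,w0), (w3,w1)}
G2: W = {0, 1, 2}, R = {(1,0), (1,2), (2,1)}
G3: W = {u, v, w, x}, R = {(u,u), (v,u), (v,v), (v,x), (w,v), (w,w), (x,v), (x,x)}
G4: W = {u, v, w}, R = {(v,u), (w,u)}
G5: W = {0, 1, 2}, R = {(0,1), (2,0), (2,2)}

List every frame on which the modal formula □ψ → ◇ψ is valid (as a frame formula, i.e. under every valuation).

Frame correspondent (Sahlqvist): ∀x ∃y Rxy — i.e. seriality.
G1: condition met.
G2: fails — world 0 has no successor.
G3: condition met.
G4: fails — world u has no successor.
G5: fails — world 1 has no successor.
Valid on: G1, G3.

G1, G3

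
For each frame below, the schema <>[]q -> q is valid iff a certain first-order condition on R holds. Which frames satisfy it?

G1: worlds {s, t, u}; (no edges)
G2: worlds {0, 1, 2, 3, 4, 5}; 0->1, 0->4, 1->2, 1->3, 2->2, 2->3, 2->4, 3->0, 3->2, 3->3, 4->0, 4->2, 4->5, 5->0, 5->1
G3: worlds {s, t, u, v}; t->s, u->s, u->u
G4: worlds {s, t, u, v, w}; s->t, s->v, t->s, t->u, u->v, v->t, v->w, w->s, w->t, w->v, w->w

Frame correspondent (Sahlqvist): forall x forall y (Rxy -> Ryx) — i.e. symmetry.
G1: condition met.
G2: fails — R45 but not R54.
G3: fails — Rus but not Rsu.
G4: fails — Ruv but not Rvu.
Valid on: G1.

G1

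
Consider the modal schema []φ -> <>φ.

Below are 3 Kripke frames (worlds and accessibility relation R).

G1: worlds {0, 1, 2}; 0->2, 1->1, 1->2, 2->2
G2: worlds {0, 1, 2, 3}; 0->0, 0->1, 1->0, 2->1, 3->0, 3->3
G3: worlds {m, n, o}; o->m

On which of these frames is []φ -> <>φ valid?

G1, G2

Frame correspondent (Sahlqvist): forall x exists y Rxy — i.e. seriality.
G1: satisfies the condition.
G2: satisfies the condition.
G3: fails — world m has no successor.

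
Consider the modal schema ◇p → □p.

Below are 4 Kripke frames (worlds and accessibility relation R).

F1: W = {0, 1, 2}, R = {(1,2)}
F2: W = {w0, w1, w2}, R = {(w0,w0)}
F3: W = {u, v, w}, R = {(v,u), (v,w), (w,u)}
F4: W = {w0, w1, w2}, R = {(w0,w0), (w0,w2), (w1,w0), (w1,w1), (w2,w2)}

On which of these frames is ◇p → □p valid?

F1, F2

The schema corresponds to partial functionality: ∀x ∀y ∀z (Rxy ∧ Rxz → y = z).
F1: satisfies the condition.
F2: satisfies the condition.
F3: fails — v sees both u and w.
F4: fails — w0 sees both w0 and w2.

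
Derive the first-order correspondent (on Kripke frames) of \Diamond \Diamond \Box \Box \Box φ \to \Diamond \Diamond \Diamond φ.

\forall x \forall y (x R^2 y \to \exists w (y R^3 w \wedge x R^3 w))

This is a Sahlqvist (Geach-type) schema ◇^2□^3φ → □^0◇^3φ.
First-order correspondent: \forall x \forall y (x R^2 y \to \exists w (y R^3 w \wedge x R^3 w)).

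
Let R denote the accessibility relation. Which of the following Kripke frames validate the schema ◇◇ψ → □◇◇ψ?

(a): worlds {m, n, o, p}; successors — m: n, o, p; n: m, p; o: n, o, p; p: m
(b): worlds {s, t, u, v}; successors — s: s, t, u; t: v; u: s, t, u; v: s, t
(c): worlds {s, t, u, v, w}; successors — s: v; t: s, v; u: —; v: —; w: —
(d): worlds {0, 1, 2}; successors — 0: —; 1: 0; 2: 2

(d)

The schema corresponds to a generalized confluence (Geach) condition: ∀x ∀y ∀z ((xR²y ∧ xRz) → ∃w (y = w ∧ zR²w)).
(a): fails — mR²m, mRp but no w with m=w and pR²w.
(b): fails — sR²u, sRt but no w with u=w and tR²w.
(c): fails — tR²v, tRs but no w* with v=w* and sR²w*.
(d): satisfies the condition.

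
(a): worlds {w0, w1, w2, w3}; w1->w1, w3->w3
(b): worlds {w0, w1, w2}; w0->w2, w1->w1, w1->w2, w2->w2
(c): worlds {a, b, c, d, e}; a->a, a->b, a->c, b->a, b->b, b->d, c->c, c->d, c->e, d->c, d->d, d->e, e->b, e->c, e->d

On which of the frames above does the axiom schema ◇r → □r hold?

(a)

The schema corresponds to partial functionality: ∀x ∀y ∀z (Rxy ∧ Rxz → y = z).
(a): ✓.
(b): fails — w1 sees both w1 and w2.
(c): fails — a sees both a and b.
Valid on: (a).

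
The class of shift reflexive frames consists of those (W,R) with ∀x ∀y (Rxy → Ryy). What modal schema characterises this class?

□(□ψ → ψ)

This is shift-reflexivity; the standard corresponding axiom is T□: □(□ψ → ψ).
Suppose □(□ψ→ψ) is valid. Take Rxy and set V(ψ)={w : Ryw}. Then at y, □ψ holds; since □(□ψ→ψ) at x, □ψ→ψ at y, so ψ at y, i.e. Ryy.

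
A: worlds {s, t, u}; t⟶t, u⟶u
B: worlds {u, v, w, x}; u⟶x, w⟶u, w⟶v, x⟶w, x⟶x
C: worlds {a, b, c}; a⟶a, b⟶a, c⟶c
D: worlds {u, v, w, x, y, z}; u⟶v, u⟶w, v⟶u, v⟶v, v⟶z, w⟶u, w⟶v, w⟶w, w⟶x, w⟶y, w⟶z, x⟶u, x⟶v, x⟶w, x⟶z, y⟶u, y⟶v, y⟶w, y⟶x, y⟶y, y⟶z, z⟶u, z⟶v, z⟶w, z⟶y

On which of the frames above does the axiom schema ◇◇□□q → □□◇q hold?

A, C, D

The schema corresponds to a generalized confluence (Geach) condition: ∀x ∀y ∀z ((xR²y ∧ xR²z) → ∃w (yR²w ∧ zRw)).
A: satisfies the condition.
B: fails — uR²w, uR²w but no t with wR²t and wRt.
C: satisfies the condition.
D: satisfies the condition.
Valid on: A, C, D.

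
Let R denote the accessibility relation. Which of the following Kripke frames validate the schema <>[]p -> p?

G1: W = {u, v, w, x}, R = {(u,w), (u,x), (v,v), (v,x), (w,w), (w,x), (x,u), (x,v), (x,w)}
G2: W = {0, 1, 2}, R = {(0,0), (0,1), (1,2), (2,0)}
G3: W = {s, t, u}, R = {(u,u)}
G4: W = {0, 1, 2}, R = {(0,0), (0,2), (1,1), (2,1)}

Frame correspondent (Sahlqvist): forall x forall y (Rxy -> Ryx) — i.e. symmetry.
G1: fails — Ruw but not Rwu.
G2: fails — R01 but not R10.
G3: ✓.
G4: fails — R21 but not R12.

G3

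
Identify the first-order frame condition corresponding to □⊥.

□⊥ is valid iff no world has any successor (otherwise □⊥ fails at any world with one).

Emptiness of R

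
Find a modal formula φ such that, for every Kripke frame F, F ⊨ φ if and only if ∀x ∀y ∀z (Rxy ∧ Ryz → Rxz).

This is transitivity; the standard corresponding axiom is 4: □q → □□q.
Suppose □q→□□q is valid. Take Rxy, Ryz and set V(q)={w : Rxw}. Then □q at x, so □□q at x, so □q at y, so q at z, i.e. Rxz.

□q → □□q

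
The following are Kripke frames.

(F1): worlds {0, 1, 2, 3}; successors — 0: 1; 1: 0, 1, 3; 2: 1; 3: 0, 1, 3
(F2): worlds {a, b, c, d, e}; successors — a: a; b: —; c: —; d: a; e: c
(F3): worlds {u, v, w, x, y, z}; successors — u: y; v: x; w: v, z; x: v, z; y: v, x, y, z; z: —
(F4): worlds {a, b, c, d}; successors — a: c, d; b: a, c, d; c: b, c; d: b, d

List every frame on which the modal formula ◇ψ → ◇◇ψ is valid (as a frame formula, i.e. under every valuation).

(F1)

The schema corresponds to a generalized confluence (Geach) condition: ∀x ∀y (xRy → ∃w (y = w ∧ xR²w)).
(F1): satisfies the condition.
(F2): fails — eRc but no w with c=w and eR²w.
(F3): fails — vRx but no t with x=t and vR²t.
(F4): fails — bRa but no w with a=w and bR²w.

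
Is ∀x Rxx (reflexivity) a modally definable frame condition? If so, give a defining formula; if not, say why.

Definable; □q → q defines it

Yes: it is reflexivity, defined by the T schema □q → q.
Suppose □q→q is valid. At any x set V(q)={w : Rxw}. Then □q holds at x, so q holds at x, i.e. Rxx.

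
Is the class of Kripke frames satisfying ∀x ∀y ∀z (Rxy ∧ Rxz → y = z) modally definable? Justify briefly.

The condition is partial functionality. A defining modal formula is ◇p → □p.

Yes — defined by ◇p → □p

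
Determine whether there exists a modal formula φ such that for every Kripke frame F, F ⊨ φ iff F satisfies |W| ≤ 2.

If a class were modally definable it would be closed under disjoint unions (Goldblatt–Thomason).
Any modal formula valid on each of 3 disjoint one-world frames is valid on their disjoint union (validity is preserved under disjoint unions). Each one-world frame has |W|=1≤2, but the union has |W|=3.
So no modal formula (or set of formulas) defines exactly the |W|≤2 frames.

No — not modally definable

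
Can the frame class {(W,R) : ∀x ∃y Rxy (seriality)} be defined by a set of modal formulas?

Yes — defined by □p → ◇p

Yes: it is seriality, defined by the D schema □p → ◇p.
Suppose □p→◇p is valid. At any x set V(p)=W. Then □p at x, so ◇p at x, so x has a successor.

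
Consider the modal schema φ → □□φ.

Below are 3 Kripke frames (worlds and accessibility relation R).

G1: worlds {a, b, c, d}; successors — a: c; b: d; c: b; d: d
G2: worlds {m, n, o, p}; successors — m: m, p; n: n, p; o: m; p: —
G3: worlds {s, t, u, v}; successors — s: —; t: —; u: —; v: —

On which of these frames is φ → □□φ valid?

Frame correspondent (Sahlqvist): ∀x ∀z (xR²z → ∃w (x = w ∧ z = w)) — i.e. a generalized confluence (Geach) condition.
G1: fails — aR²b but a ≠ b.
G2: fails — mR²p but m ≠ p.
G3: ✓.

G3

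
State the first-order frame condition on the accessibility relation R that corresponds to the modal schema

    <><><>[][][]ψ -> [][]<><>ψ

This is a Sahlqvist (Geach-type) schema ◇^3□^3ψ → □^2◇^2ψ.
Minimal-valuation argument: fix x; take any y with xR^3y and any z with xR^2z. Set V(ψ) to the set of worlds R-reachable from y in exactly 3 steps. Then □^3ψ holds at y, so the antecedent holds at x; validity forces ◇^2ψ at z, giving a w with zR^2w and yR^3w.
First-order correspondent: forall x forall y forall z ((x R^3 y & x R^2 z) -> exists w (y R^3 w & z R^2 w)).

forall x forall y forall z ((x R^3 y & x R^2 z) -> exists w (y R^3 w & z R^2 w))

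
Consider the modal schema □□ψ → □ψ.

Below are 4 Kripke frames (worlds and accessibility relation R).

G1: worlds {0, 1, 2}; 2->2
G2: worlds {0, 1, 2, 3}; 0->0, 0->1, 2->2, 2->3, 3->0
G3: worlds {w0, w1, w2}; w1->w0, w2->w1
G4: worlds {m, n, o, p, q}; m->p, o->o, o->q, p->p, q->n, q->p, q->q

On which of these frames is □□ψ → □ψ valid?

Frame correspondent (Sahlqvist): ∀x ∀y (Rxy → ∃z (Rxz ∧ Rzy)) — i.e. density.
G1: condition met.
G2: condition met.
G3: fails — Rw1w0 but no z with Rw1z and Rzw0.
G4: condition met.

G1, G2, G4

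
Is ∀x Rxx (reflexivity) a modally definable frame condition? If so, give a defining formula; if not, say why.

Yes: it is reflexivity, defined by the T schema □p → p.
Suppose □p→p is valid. At any x set V(p)={w : Rxw}. Then □p holds at x, so p holds at x, i.e. Rxx.

Yes — defined by □p → p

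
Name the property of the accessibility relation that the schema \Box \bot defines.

emptiness of R: \forall x \forall y \neg Rxy

This is the Ver axiom.
Its frame correspondent is emptiness of R — \forall x \forall y \neg Rxy.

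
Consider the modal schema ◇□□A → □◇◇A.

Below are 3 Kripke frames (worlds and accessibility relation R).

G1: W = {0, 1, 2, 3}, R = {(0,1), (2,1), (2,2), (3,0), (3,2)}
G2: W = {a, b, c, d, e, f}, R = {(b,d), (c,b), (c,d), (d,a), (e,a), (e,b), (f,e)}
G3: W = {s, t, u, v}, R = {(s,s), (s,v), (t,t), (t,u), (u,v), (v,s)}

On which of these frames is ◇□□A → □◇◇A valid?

Frame correspondent (Sahlqvist): ∀x ∀y ∀z ((xRy ∧ xRz) → ∃w (yR²w ∧ zR²w)) — i.e. a generalized confluence (Geach) condition.
G1: fails — 0R1, 0R1 but no w with 1R²w and 1R²w.
G2: fails — bRd, bRd but no w with dR²w and dR²w.
G3: fails — tRt, tRu but no w with tR²w and uR²w.
Valid on no frame.

none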